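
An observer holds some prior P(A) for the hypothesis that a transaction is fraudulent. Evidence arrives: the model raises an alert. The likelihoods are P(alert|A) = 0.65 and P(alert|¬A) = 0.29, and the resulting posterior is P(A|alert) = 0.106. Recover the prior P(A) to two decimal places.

P(A) = 0.05

In odds form, posterior odds = prior odds × likelihood ratio, so prior odds = posterior odds ÷ LR.
Posterior odds = 0.106/(1−0.106) = 0.1186. LR = 0.65/0.29 = 2.2414.
Prior odds = 0.1186/2.2414 = 0.0529, so P(A) = 0.0529/(1+0.0529) ≈ 0.05.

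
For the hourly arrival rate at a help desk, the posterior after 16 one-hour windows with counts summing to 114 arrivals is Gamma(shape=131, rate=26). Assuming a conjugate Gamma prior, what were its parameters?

Gamma(shape=17, rate=10)

Gamma–Poisson conjugacy: posterior shape = α + Σxᵢ, posterior rate = β + n.
So α = 131 − 114 = 17 and β = 26 − 16 = 10.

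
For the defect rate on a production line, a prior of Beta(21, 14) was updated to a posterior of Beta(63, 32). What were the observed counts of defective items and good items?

42 defective items and 18 good items

A Beta(α, β) prior with s successes and f failures in binomial data gives a Beta(α+s, β+f) posterior.
Match parameters: s=63−21=42, f=32−14=18.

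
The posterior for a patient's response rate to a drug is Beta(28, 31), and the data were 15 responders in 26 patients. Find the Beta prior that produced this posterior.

Beta(13, 20)

A Beta(α, β) prior with s successes and f failures in binomial data gives a Beta(α+s, β+f) posterior.
So α = 28 − 15 = 13 and β = 31 − 11 = 20.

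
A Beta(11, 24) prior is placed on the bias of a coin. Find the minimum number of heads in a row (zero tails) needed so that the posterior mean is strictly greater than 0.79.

k = 80

After k heads and 0 tails the posterior is Beta(11+k, 24), with mean (11+k)/(11+24+k).
Set (11+k)/(35+k) > 0.79 and solve: k > (0.79·35 − 11)/(1 − 0.79) = 79.286.
The smallest integer exceeding 79.286 is 80, and checking k=80: (91)/(115) = 0.7913 > 0.79.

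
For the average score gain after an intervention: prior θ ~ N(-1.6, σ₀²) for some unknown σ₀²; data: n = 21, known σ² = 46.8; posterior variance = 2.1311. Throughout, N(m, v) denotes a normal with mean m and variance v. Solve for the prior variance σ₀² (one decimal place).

σ₀² = 48.7

For the Normal–Normal model with known σ², precisions add: τ_n = τ₀ + n/σ².
So 1/σ₀² = 1/2.1311 − 21/46.8 = 0.469241 − 0.448718 = 0.020523.
Hence σ₀² = 1/0.020523 ≈ 48.7.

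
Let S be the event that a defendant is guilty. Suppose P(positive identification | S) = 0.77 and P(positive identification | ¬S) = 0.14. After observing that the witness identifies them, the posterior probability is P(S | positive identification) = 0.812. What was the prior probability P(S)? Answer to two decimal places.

In odds form, posterior odds = prior odds × likelihood ratio, so prior odds = posterior odds ÷ LR.
Posterior odds = 0.812/(1−0.812) = 4.3191. LR = 0.77/0.14 = 5.5000.
Prior odds = 4.3191/5.5000 = 0.7853, so P(S) = 0.7853/(1+0.7853) ≈ 0.44.

P(S) = 0.44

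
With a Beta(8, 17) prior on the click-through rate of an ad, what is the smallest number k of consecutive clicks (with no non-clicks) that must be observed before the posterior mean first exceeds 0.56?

k = 14

After k clicks and 0 non-clicks the posterior is Beta(8+k, 17), with mean (8+k)/(8+17+k).
Set (8+k)/(25+k) > 0.56 and solve: k > (0.56·25 − 8)/(1 − 0.56) = 13.636.
The smallest integer exceeding 13.636 is 14, and checking k=14: (22)/(39) = 0.5641 > 0.56.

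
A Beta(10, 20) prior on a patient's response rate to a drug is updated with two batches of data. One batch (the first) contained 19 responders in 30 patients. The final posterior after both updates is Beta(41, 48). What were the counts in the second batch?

Sequential conjugate updates are equivalent to a single update on the pooled data, so total successes = posterior α − prior α and total failures = posterior β − prior β.
Total across both batches: 41−10=31 responders, 48−20=28 non-responders.
Subtract the first batch: 31−19=12 responders and 28−11=17 non-responders.

12 responders and 17 non-responders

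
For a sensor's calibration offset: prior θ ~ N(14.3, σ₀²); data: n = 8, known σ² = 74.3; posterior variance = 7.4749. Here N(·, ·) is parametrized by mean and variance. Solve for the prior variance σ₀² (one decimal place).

σ₀² = 38.3

Posterior precision equals prior precision plus data precision: 1/σ_n² = 1/σ₀² + n/σ².
So 1/σ₀² = 1/7.4749 − 8/74.3 = 0.133781 − 0.107672 = 0.026109.
Hence σ₀² = 1/0.026109 ≈ 38.3.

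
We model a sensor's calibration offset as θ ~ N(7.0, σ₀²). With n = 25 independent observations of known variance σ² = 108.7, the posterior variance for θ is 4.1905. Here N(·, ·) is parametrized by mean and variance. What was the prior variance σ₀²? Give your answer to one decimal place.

Posterior precision equals prior precision plus data precision: 1/σ_n² = 1/σ₀² + n/σ².
So 1/σ₀² = 1/4.1905 − 25/108.7 = 0.238635 − 0.229991 = 0.008644.
Hence σ₀² = 1/0.008644 ≈ 115.7.

σ₀² = 115.7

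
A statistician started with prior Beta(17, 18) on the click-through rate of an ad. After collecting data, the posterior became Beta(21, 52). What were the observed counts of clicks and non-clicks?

A Beta(a, b) prior with s successes and f failures in binomial data gives a Beta(a+s, b+f) posterior.
So s = 21 − 17 = 4 and f = 52 − 18 = 34.

4 clicks and 34 non-clicks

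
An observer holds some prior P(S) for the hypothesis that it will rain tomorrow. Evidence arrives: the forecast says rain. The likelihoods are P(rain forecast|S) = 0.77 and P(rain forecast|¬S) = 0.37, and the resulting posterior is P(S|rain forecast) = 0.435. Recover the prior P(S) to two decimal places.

P(S) = 0.27

In odds form, posterior odds = prior odds × likelihood ratio, so prior odds = posterior odds ÷ LR.
Posterior odds = 0.435/(1−0.435) = 0.7699. LR = 0.77/0.37 = 2.0811.
Prior odds = 0.7699/2.0811 = 0.3699, so P(S) = 0.3699/(1+0.3699) ≈ 0.27.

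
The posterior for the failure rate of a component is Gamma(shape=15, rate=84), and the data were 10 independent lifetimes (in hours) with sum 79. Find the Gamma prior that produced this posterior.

For an exponential likelihood with a Gamma(α, β) prior on the rate, n observations with total T give posterior Gamma(α+n, β+T).
So α = 15 − 10 = 5 and β = 84 − 79 = 5.

Gamma(shape=5, rate=5)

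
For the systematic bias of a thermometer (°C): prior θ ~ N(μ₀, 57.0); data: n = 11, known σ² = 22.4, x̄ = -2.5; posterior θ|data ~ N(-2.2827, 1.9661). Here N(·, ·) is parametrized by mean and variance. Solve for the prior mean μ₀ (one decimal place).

μ₀ = 3.8

The posterior mean is a precision-weighted average: μ_n = (τ₀μ₀ + τ_data·x̄)/(τ₀+τ_data), with τ₀=1/σ₀² and τ_data=n/σ².
Here τ₀ = 1/57.0 = 0.017544 and τ_data = 11/22.4 = 0.491071, so τ_n = 0.508615.
Rearranging for μ₀: μ₀ = (μ_n·τ_n − τ_data·x̄)/τ₀ = (-2.2827·0.508615 − 0.491071·-2.5) / 0.017544 = 0.066662/0.017544 ≈ 3.8.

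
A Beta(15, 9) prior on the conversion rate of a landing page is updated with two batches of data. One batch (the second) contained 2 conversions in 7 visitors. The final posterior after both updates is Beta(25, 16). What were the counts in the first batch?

8 conversions and 2 bounces

Because Beta–binomial updating is additive in the counts, the combined data contributed (α_post−α_prior, β_post−β_prior) successes and failures.
Total across both batches: 25−15=10 conversions, 16−9=7 bounces.
Subtract the second batch: 10−2=8 conversions and 7−5=2 bounces.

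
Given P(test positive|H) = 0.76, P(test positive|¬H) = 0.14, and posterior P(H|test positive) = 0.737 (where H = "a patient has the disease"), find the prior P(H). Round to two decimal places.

P(H) = 0.34

In odds form, posterior odds = prior odds × likelihood ratio, so prior odds = posterior odds ÷ LR.
Posterior odds = 0.737/(1−0.737) = 2.8023. LR = 0.76/0.14 = 5.4286.
Prior odds = 2.8023/5.4286 = 0.5162, so P(H) = 0.5162/(1+0.5162) ≈ 0.34.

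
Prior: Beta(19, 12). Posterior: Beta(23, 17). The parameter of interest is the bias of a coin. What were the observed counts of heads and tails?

4 heads and 5 tails

Beta is conjugate to the binomial likelihood: posterior = Beta(a+s, b+f).
Match parameters: s=23−19=4, f=17−12=5.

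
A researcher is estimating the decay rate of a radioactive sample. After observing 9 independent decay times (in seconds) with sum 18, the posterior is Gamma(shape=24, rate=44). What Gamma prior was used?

For an exponential likelihood with a Gamma(α, β) prior on the rate, n observations with total T give posterior Gamma(α+n, β+T).
So α = 24 − 9 = 15 and β = 44 − 18 = 26.

Gamma(shape=15, rate=26)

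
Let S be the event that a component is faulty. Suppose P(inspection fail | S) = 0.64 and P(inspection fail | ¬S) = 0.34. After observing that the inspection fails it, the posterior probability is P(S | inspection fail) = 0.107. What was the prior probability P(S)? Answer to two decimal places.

In odds form, posterior odds = prior odds × likelihood ratio, so prior odds = posterior odds ÷ LR.
Posterior odds = 0.107/(1−0.107) = 0.1198. LR = 0.64/0.34 = 1.8824.
Prior odds = 0.1198/1.8824 = 0.0636, so P(S) = 0.0636/(1+0.0636) ≈ 0.06.

P(S) = 0.06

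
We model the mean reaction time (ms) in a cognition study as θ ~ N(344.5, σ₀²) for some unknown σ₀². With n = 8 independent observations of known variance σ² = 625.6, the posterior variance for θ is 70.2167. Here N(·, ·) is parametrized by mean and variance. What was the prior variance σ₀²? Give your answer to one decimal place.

σ₀² = 687.8

Posterior precision equals prior precision plus data precision: 1/σ_n² = 1/σ₀² + n/σ².
So 1/σ₀² = 1/70.2167 − 8/625.6 = 0.014242 − 0.012788 = 0.001454.
Hence σ₀² = 1/0.001454 ≈ 687.8.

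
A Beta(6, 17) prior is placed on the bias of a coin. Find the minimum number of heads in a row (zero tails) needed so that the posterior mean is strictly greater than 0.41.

k = 6

After k heads and 0 tails the posterior is Beta(6+k, 17), with mean (6+k)/(6+17+k).
Set (6+k)/(23+k) > 0.41 and solve: k > (0.41·23 − 6)/(1 − 0.41) = 5.814.
The smallest integer exceeding 5.814 is 6, and checking k=6: (12)/(29) = 0.4138 > 0.41.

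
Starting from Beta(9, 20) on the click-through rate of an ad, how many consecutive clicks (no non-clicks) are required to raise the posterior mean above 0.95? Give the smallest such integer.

After k clicks and 0 non-clicks the posterior is Beta(9+k, 20), with mean (9+k)/(9+20+k).
Set (9+k)/(29+k) > 0.95 and solve: k > (0.95·29 − 9)/(1 − 0.95) = 371.000.
The smallest integer exceeding 371.000 is 372.

k = 372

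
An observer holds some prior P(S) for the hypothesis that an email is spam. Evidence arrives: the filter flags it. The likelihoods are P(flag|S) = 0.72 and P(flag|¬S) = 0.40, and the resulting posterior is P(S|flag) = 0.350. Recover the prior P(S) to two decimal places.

In odds form, posterior odds = prior odds × likelihood ratio, so prior odds = posterior odds ÷ LR.
Posterior odds = 0.350/(1−0.350) = 0.5385. LR = 0.72/0.40 = 1.8000.
Prior odds = 0.5385/1.8000 = 0.2992, so P(S) = 0.2992/(1+0.2992) ≈ 0.23.

P(S) = 0.23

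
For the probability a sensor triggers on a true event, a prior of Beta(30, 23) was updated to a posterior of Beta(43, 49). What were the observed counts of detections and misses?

13 detections and 26 misses

Under Beta–binomial conjugacy the posterior parameters are (a+s, b+f).
So s = 43 − 30 = 13 and f = 49 − 23 = 26.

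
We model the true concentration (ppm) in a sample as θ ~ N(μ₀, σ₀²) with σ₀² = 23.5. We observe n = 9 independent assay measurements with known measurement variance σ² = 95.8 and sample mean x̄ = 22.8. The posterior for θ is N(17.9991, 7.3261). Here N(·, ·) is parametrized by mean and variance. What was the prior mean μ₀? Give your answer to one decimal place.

μ₀ = 7.4

With known observation variance, the Normal–Normal posterior has precision τ_n = τ₀ + n/σ² and mean μ_n = (τ₀μ₀ + (n/σ²)x̄)/τ_n.
Here τ₀ = 1/23.5 = 0.042553 and τ_data = 9/95.8 = 0.093946, so τ_n = 0.136499.
Rearranging for μ₀: μ₀ = (μ_n·τ_n − τ_data·x̄)/τ₀ = (17.9991·0.136499 − 0.093946·22.8) / 0.042553 = 0.314890/0.042553 ≈ 7.4.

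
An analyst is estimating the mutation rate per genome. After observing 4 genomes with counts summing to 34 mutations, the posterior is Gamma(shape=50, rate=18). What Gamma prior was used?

A Gamma(α, β) prior (rate parametrization) on a Poisson rate with n observations summing to S gives posterior Gamma(α+S, β+n).
So α = 50 − 34 = 16 and β = 18 − 4 = 14.

Gamma(shape=16, rate=14)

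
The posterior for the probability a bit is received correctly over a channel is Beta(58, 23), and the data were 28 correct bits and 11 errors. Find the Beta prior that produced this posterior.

Beta is conjugate to the binomial likelihood: posterior = Beta(a+s, b+f).
So a = 58 − 28 = 30 and b = 23 − 11 = 12.

Beta(30, 12)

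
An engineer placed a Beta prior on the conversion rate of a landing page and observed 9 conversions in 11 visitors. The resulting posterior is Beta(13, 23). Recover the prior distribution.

A Beta(α, β) prior with s successes and f failures in binomial data gives a Beta(α+s, β+f) posterior.
So α = 13 − 9 = 4 and β = 23 − 2 = 21.

Beta(4, 21)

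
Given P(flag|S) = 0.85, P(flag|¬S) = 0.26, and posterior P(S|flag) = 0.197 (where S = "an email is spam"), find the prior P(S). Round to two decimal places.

P(S) = 0.07

In odds form, posterior odds = prior odds × likelihood ratio, so prior odds = posterior odds ÷ LR.
Posterior odds = 0.197/(1−0.197) = 0.2453. LR = 0.85/0.26 = 3.2692.
Prior odds = 0.2453/3.2692 = 0.0750, so P(S) = 0.0750/(1+0.0750) ≈ 0.07.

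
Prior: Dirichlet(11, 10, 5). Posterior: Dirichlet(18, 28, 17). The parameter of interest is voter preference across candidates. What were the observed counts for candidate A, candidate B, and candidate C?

For a Dirichlet(α) prior with multinomial counts c, the posterior is Dirichlet(α + c) componentwise.
Counts are posterior − prior componentwise: 18−11=7, 28−10=18, 17−5=12.

counts (7, 18, 12)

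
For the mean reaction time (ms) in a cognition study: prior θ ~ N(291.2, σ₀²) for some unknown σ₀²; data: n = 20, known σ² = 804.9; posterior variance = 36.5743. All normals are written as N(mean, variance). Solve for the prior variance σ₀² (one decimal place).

σ₀² = 401.0

Posterior precision equals prior precision plus data precision: 1/σ_n² = 1/σ₀² + n/σ².
So 1/σ₀² = 1/36.5743 − 20/804.9 = 0.027342 − 0.024848 = 0.002494.
Hence σ₀² = 1/0.002494 ≈ 401.0.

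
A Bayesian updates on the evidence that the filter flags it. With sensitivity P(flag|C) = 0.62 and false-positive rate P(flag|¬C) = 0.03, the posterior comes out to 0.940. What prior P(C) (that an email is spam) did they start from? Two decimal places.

P(C) = 0.43

Bayes' rule in odds form gives O(C|E) = O(C)·[P(E|C)/P(E|¬C)], hence O(C) = O(C|E)/LR.
Posterior odds = 0.940/(1−0.940) = 15.6667. LR = 0.62/0.03 = 20.6667.
Prior odds = 15.6667/20.6667 = 0.7581, so P(C) = 0.7581/(1+0.7581) ≈ 0.43.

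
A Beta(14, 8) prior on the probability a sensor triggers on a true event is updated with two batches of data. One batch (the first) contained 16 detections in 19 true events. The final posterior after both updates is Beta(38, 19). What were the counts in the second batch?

8 detections and 8 misses

Because Beta–binomial updating is additive in the counts, the combined data contributed (α_post−α_prior, β_post−β_prior) successes and failures.
Total across both batches: 38−14=24 detections, 19−8=11 misses.
Subtract the first batch: 24−16=8 detections and 11−3=8 misses.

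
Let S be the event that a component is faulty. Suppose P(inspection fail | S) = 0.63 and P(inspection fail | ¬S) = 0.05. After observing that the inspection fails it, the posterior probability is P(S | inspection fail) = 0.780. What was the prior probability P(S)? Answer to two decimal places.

P(S) = 0.22

In odds form, posterior odds = prior odds × likelihood ratio, so prior odds = posterior odds ÷ LR.
Posterior odds = 0.780/(1−0.780) = 3.5455. LR = 0.63/0.05 = 12.6000.
Prior odds = 3.5455/12.6000 = 0.2814, so P(S) = 0.2814/(1+0.2814) ≈ 0.22.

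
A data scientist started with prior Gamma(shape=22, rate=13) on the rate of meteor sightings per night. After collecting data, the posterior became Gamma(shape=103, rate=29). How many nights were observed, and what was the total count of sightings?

Gamma–Poisson conjugacy: posterior shape = α + Σxᵢ, posterior rate = β + n.
Matching: Σxᵢ = 103 − 22 = 81 and n = 29 − 13 = 16.

n = 16 nights with total 81 sightings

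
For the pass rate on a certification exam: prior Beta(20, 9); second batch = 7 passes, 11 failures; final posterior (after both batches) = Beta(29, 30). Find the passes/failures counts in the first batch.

2 passes and 10 failures

Sequential conjugate updates are equivalent to a single update on the pooled data, so total successes = posterior α − prior α and total failures = posterior β − prior β.
Total across both batches: 29−20=9 passes, 30−9=21 failures.
Subtract the second batch: 9−7=2 passes and 21−11=10 failures.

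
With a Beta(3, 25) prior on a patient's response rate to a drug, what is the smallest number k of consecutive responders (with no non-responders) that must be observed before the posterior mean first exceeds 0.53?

After k responders and 0 non-responders the posterior is Beta(3+k, 25), with mean (3+k)/(3+25+k).
Set (3+k)/(28+k) > 0.53 and solve: k > (0.53·28 − 3)/(1 − 0.53) = 25.191.
The smallest integer exceeding 25.191 is 26.

k = 26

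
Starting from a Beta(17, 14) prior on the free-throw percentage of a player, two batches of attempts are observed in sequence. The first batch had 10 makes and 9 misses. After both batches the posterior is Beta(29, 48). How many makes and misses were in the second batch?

Sequential conjugate updates are equivalent to a single update on the pooled data, so total successes = posterior α − prior α and total failures = posterior β − prior β.
Total across both batches: 29−17=12 makes, 48−14=34 misses.
Subtract the first batch: 12−10=2 makes and 34−9=25 misses.

2 makes and 25 misses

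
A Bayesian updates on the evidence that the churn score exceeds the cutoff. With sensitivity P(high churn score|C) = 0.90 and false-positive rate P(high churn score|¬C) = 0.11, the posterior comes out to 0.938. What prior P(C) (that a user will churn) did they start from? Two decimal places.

P(C) = 0.65

In odds form, posterior odds = prior odds × likelihood ratio, so prior odds = posterior odds ÷ LR.
Posterior odds = 0.938/(1−0.938) = 15.1290. LR = 0.90/0.11 = 8.1818.
Prior odds = 15.1290/8.1818 = 1.8491, so P(C) = 1.8491/(1+1.8491) ≈ 0.65.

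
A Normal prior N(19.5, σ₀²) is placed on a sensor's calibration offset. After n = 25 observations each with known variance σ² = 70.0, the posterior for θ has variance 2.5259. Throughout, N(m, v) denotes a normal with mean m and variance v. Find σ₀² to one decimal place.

For the Normal–Normal model with known σ², precisions add: τ_n = τ₀ + n/σ².
So 1/σ₀² = 1/2.5259 − 25/70.0 = 0.395898 − 0.357143 = 0.038755.
Hence σ₀² = 1/0.038755 ≈ 25.8.

σ₀² = 25.8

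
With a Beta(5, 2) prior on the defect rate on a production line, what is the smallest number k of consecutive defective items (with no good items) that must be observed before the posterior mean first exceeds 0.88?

After k defective items and 0 good items the posterior is Beta(5+k, 2), with mean (5+k)/(5+2+k).
Set (5+k)/(7+k) > 0.88 and solve: k > (0.88·7 − 5)/(1 − 0.88) = 9.667.
The smallest integer exceeding 9.667 is 10.

k = 10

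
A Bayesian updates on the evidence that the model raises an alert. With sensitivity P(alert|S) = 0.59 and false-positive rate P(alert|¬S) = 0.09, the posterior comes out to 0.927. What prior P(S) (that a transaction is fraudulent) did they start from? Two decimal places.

P(S) = 0.66

Bayes' rule in odds form gives O(S|E) = O(S)·[P(E|S)/P(E|¬S)], hence O(S) = O(S|E)/LR.
Posterior odds = 0.927/(1−0.927) = 12.6986. LR = 0.59/0.09 = 6.5556.
Prior odds = 12.6986/6.5556 = 1.9371, so P(S) = 1.9371/(1+1.9371) ≈ 0.66.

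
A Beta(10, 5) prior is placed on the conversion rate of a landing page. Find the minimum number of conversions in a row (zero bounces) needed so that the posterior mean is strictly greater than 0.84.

k = 17

After k conversions and 0 bounces the posterior is Beta(10+k, 5), with mean (10+k)/(10+5+k).
Set (10+k)/(15+k) > 0.84 and solve: k > (0.84·15 − 10)/(1 − 0.84) = 16.250.
The smallest integer exceeding 16.250 is 17, and checking k=17: (27)/(32) = 0.8438 > 0.84.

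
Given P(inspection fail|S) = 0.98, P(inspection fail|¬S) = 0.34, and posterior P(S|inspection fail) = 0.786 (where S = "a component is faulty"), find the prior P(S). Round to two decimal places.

Bayes' rule in odds form gives O(S|E) = O(S)·[P(E|S)/P(E|¬S)], hence O(S) = O(S|E)/LR.
Posterior odds = 0.786/(1−0.786) = 3.6729. LR = 0.98/0.34 = 2.8824.
Prior odds = 3.6729/2.8824 = 1.2743, so P(S) = 1.2743/(1+1.2743) ≈ 0.56.

P(S) = 0.56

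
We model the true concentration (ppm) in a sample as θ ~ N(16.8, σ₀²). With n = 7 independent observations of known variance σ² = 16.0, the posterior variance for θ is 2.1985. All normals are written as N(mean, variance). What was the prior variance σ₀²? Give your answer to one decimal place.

σ₀² = 57.6

Posterior precision equals prior precision plus data precision: 1/σ_n² = 1/σ₀² + n/σ².
So 1/σ₀² = 1/2.1985 − 7/16.0 = 0.454856 − 0.437500 = 0.017356.
Hence σ₀² = 1/0.017356 ≈ 57.6.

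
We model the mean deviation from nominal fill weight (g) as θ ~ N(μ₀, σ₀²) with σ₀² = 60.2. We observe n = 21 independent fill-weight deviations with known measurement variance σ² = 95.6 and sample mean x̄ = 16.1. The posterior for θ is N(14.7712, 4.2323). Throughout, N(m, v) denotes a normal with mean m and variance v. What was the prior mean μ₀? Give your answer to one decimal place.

The posterior mean is a precision-weighted average: μ_n = (τ₀μ₀ + τ_data·x̄)/(τ₀+τ_data), with τ₀=1/σ₀² and τ_data=n/σ².
Here τ₀ = 1/60.2 = 0.016611 and τ_data = 21/95.6 = 0.219665, so τ_n = 0.236276.
Rearranging for μ₀: μ₀ = (μ_n·τ_n − τ_data·x̄)/τ₀ = (14.7712·0.236276 − 0.219665·16.1) / 0.016611 = -0.046526/0.016611 ≈ -2.8.

μ₀ = -2.8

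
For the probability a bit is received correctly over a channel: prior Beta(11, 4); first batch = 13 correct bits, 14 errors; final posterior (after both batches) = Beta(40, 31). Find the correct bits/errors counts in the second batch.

16 correct bits and 13 errors

Sequential conjugate updates are equivalent to a single update on the pooled data, so total successes = posterior α − prior α and total failures = posterior β − prior β.
Total across both batches: 40−11=29 correct bits, 31−4=27 errors.
Subtract the first batch: 29−13=16 correct bits and 27−14=13 errors.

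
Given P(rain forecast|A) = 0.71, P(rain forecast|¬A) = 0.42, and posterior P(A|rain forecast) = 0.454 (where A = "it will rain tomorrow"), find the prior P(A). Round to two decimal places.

P(A) = 0.33

In odds form, posterior odds = prior odds × likelihood ratio, so prior odds = posterior odds ÷ LR.
Posterior odds = 0.454/(1−0.454) = 0.8315. LR = 0.71/0.42 = 1.6905.
Prior odds = 0.8315/1.6905 = 0.4919, so P(A) = 0.4919/(1+0.4919) ≈ 0.33.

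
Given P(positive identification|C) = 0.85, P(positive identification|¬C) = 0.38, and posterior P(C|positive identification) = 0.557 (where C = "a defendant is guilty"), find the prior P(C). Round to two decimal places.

Bayes' rule in odds form gives O(C|E) = O(C)·[P(E|C)/P(E|¬C)], hence O(C) = O(C|E)/LR.
Posterior odds = 0.557/(1−0.557) = 1.2573. LR = 0.85/0.38 = 2.2368.
Prior odds = 1.2573/2.2368 = 0.5621, so P(C) = 0.5621/(1+0.5621) ≈ 0.36.

P(C) = 0.36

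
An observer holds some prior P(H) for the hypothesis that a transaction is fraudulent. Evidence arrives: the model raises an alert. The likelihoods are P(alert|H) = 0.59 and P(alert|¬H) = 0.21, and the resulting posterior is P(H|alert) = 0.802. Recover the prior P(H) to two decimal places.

P(H) = 0.59

In odds form, posterior odds = prior odds × likelihood ratio, so prior odds = posterior odds ÷ LR.
Posterior odds = 0.802/(1−0.802) = 4.0505. LR = 0.59/0.21 = 2.8095.
Prior odds = 4.0505/2.8095 = 1.4417, so P(H) = 1.4417/(1+1.4417) ≈ 0.59.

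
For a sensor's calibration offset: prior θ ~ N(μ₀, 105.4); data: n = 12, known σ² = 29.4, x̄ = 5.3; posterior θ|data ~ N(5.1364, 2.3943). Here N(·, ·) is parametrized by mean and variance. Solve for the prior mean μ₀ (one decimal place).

With known observation variance, the Normal–Normal posterior has precision τ_n = τ₀ + n/σ² and mean μ_n = (τ₀μ₀ + (n/σ²)x̄)/τ_n.
Here τ₀ = 1/105.4 = 0.009488 and τ_data = 12/29.4 = 0.408163, so τ_n = 0.417651.
Rearranging for μ₀: μ₀ = (μ_n·τ_n − τ_data·x̄)/τ₀ = (5.1364·0.417651 − 0.408163·5.3) / 0.009488 = -0.018041/0.009488 ≈ -1.9.

μ₀ = -1.9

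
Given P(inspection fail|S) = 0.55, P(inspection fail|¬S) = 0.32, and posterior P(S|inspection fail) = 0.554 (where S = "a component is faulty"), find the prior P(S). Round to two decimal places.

P(S) = 0.42

In odds form, posterior odds = prior odds × likelihood ratio, so prior odds = posterior odds ÷ LR.
Posterior odds = 0.554/(1−0.554) = 1.2422. LR = 0.55/0.32 = 1.7188.
Prior odds = 1.2422/1.7188 = 0.7227, so P(S) = 0.7227/(1+0.7227) ≈ 0.42.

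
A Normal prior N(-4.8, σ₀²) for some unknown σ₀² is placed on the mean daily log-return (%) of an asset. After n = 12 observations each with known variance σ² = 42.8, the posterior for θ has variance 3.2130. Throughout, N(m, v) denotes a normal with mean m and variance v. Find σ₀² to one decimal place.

Posterior precision equals prior precision plus data precision: 1/σ_n² = 1/σ₀² + n/σ².
So 1/σ₀² = 1/3.2130 − 12/42.8 = 0.311236 − 0.280374 = 0.030862.
Hence σ₀² = 1/0.030862 ≈ 32.4.

σ₀² = 32.4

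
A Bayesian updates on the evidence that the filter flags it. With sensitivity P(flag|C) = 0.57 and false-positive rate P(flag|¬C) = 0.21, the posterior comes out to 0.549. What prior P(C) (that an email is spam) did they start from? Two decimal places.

P(C) = 0.31

In odds form, posterior odds = prior odds × likelihood ratio, so prior odds = posterior odds ÷ LR.
Posterior odds = 0.549/(1−0.549) = 1.2173. LR = 0.57/0.21 = 2.7143.
Prior odds = 1.2173/2.7143 = 0.4485, so P(C) = 0.4485/(1+0.4485) ≈ 0.31.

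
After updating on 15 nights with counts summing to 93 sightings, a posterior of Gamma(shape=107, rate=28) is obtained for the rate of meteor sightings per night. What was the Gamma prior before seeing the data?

Gamma(shape=14, rate=13)

Gamma–Poisson conjugacy: posterior shape = α + Σxᵢ, posterior rate = β + n.
So α = 107 − 93 = 14 and β = 28 − 15 = 13.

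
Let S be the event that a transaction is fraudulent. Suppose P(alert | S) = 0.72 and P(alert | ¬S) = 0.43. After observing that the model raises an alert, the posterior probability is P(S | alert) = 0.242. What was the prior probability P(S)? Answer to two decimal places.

In odds form, posterior odds = prior odds × likelihood ratio, so prior odds = posterior odds ÷ LR.
Posterior odds = 0.242/(1−0.242) = 0.3193. LR = 0.72/0.43 = 1.6744.
Prior odds = 0.3193/1.6744 = 0.1907, so P(S) = 0.1907/(1+0.1907) ≈ 0.16.

P(S) = 0.16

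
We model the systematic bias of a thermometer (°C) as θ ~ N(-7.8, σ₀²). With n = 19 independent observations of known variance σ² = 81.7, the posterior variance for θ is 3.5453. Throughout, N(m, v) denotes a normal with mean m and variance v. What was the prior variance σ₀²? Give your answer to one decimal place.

σ₀² = 20.2

For the Normal–Normal model with known σ², precisions add: τ_n = τ₀ + n/σ².
So 1/σ₀² = 1/3.5453 − 19/81.7 = 0.282064 − 0.232558 = 0.049506.
Hence σ₀² = 1/0.049506 ≈ 20.2.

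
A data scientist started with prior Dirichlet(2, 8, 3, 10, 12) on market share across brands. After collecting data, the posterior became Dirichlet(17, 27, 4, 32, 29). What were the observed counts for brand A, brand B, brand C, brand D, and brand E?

For a Dirichlet(α) prior with multinomial counts c, the posterior is Dirichlet(α + c) componentwise.
Counts are posterior − prior componentwise: 17−2=15, 27−8=19, 4−3=1, 32−10=22, 29−12=17.

counts (15, 19, 1, 22, 17)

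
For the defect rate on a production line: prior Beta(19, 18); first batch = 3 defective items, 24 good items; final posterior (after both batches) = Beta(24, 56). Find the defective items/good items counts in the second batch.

2 defective items and 14 good items

Because Beta–binomial updating is additive in the counts, the combined data contributed (α_post−α_prior, β_post−β_prior) successes and failures.
Total across both batches: 24−19=5 defective items, 56−18=38 good items.
Subtract the first batch: 5−3=2 defective items and 38−24=14 good items.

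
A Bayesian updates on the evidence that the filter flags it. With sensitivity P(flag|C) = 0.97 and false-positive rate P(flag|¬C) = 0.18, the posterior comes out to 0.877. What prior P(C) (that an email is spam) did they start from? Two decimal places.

P(C) = 0.57

In odds form, posterior odds = prior odds × likelihood ratio, so prior odds = posterior odds ÷ LR.
Posterior odds = 0.877/(1−0.877) = 7.1301. LR = 0.97/0.18 = 5.3889.
Prior odds = 7.1301/5.3889 = 1.3231, so P(C) = 1.3231/(1+1.3231) ≈ 0.57.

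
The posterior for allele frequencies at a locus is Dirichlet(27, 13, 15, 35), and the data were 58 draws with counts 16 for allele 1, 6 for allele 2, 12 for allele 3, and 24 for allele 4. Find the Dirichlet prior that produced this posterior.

For a Dirichlet(α) prior with multinomial counts c, the posterior is Dirichlet(α + c) componentwise.
Subtract each count from the matching posterior parameter: 27−16=11, 13−6=7, 15−12=3, 35−24=11.

Dirichlet(11, 7, 3, 11)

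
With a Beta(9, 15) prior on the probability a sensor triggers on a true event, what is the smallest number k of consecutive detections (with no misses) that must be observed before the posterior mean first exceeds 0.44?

After k detections and 0 misses the posterior is Beta(9+k, 15), with mean (9+k)/(9+15+k).
Set (9+k)/(24+k) > 0.44 and solve: k > (0.44·24 − 9)/(1 − 0.44) = 2.786.
The smallest integer exceeding 2.786 is 3, and checking k=3: (12)/(27) = 0.4444 > 0.44.

k = 3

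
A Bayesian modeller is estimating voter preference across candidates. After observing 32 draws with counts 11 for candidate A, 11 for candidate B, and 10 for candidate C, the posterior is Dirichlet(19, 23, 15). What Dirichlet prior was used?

For a Dirichlet(α) prior with multinomial counts c, the posterior is Dirichlet(α + c) componentwise.
Subtract each count from the matching posterior parameter: 19−11=8, 23−11=12, 15−10=5.

Dirichlet(8, 12, 5)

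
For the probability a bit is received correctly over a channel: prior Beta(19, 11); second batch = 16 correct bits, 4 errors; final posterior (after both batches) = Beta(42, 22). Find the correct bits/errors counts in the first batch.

7 correct bits and 7 errors

Sequential conjugate updates are equivalent to a single update on the pooled data, so total successes = posterior α − prior α and total failures = posterior β − prior β.
Total across both batches: 42−19=23 correct bits, 22−11=11 errors.
Subtract the second batch: 23−16=7 correct bits and 11−4=7 errors.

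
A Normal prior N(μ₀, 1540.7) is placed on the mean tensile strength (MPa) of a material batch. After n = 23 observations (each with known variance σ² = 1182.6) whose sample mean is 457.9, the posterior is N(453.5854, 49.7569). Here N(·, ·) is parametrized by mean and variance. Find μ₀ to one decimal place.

The posterior mean is a precision-weighted average: μ_n = (τ₀μ₀ + τ_data·x̄)/(τ₀+τ_data), with τ₀=1/σ₀² and τ_data=n/σ².
Here τ₀ = 1/1540.7 = 0.000649 and τ_data = 23/1182.6 = 0.019449, so τ_n = 0.020098.
Rearranging for μ₀: μ₀ = (μ_n·τ_n − τ_data·x̄)/τ₀ = (453.5854·0.020098 − 0.019449·457.9) / 0.000649 = 0.210462/0.000649 ≈ 324.3.

μ₀ = 324.3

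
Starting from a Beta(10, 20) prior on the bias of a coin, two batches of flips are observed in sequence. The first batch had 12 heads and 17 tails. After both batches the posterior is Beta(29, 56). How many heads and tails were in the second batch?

Because Beta–binomial updating is additive in the counts, the combined data contributed (α_post−α_prior, β_post−β_prior) successes and failures.
Total across both batches: 29−10=19 heads, 56−20=36 tails.
Subtract the first batch: 19−12=7 heads and 36−17=19 tails.

7 heads and 19 tails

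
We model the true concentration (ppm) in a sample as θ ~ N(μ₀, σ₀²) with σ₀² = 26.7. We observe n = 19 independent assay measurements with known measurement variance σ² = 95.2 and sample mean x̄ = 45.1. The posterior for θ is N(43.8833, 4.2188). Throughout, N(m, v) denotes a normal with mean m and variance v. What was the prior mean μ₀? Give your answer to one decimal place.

The posterior mean is a precision-weighted average: μ_n = (τ₀μ₀ + τ_data·x̄)/(τ₀+τ_data), with τ₀=1/σ₀² and τ_data=n/σ².
Here τ₀ = 1/26.7 = 0.037453 and τ_data = 19/95.2 = 0.199580, so τ_n = 0.237033.
Rearranging for μ₀: μ₀ = (μ_n·τ_n − τ_data·x̄)/τ₀ = (43.8833·0.237033 − 0.199580·45.1) / 0.037453 = 1.400732/0.037453 ≈ 37.4.

μ₀ = 37.4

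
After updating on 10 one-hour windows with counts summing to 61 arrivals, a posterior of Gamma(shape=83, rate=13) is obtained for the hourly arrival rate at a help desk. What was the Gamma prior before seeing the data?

Gamma(shape=22, rate=3)

A Gamma(α, β) prior (rate parametrization) on a Poisson rate with n observations summing to S gives posterior Gamma(α+S, β+n).
So α = 83 − 61 = 22 and β = 13 − 10 = 3.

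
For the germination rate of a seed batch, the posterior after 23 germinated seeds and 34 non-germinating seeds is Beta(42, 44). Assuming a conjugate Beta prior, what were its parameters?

A Beta(a, b) prior with s successes and f failures in binomial data gives a Beta(a+s, b+f) posterior.
Subtract the data counts: 42−23=19, 44−34=10.

Beta(19, 10)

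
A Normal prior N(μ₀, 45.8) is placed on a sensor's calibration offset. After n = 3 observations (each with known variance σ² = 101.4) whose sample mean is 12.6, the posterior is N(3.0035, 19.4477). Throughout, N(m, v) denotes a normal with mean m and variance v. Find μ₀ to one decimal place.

μ₀ = -10.0

The posterior mean is a precision-weighted average: μ_n = (τ₀μ₀ + τ_data·x̄)/(τ₀+τ_data), with τ₀=1/σ₀² and τ_data=n/σ².
Here τ₀ = 1/45.8 = 0.021834 and τ_data = 3/101.4 = 0.029586, so τ_n = 0.051420.
Rearranging for μ₀: μ₀ = (μ_n·τ_n − τ_data·x̄)/τ₀ = (3.0035·0.051420 − 0.029586·12.6) / 0.021834 = -0.218344/0.021834 ≈ -10.0.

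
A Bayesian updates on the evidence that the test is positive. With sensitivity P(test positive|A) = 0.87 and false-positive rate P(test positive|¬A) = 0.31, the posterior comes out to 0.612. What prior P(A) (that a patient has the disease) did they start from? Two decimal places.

In odds form, posterior odds = prior odds × likelihood ratio, so prior odds = posterior odds ÷ LR.
Posterior odds = 0.612/(1−0.612) = 1.5773. LR = 0.87/0.31 = 2.8065.
Prior odds = 1.5773/2.8065 = 0.5620, so P(A) = 0.5620/(1+0.5620) ≈ 0.36.

P(A) = 0.36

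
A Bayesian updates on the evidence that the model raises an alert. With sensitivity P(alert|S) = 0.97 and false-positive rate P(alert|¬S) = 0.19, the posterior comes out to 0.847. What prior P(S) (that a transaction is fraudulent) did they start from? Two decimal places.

P(S) = 0.52

Bayes' rule in odds form gives O(S|E) = O(S)·[P(E|S)/P(E|¬S)], hence O(S) = O(S|E)/LR.
Posterior odds = 0.847/(1−0.847) = 5.5359. LR = 0.97/0.19 = 5.1053.
Prior odds = 5.5359/5.1053 = 1.0843, so P(S) = 1.0843/(1+1.0843) ≈ 0.52.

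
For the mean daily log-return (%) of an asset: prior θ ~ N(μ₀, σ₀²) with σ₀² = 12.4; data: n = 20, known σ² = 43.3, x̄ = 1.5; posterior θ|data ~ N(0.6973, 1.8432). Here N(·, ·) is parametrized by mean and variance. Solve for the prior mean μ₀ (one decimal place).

μ₀ = -3.9

With known observation variance, the Normal–Normal posterior has precision τ_n = τ₀ + n/σ² and mean μ_n = (τ₀μ₀ + (n/σ²)x̄)/τ_n.
Here τ₀ = 1/12.4 = 0.080645 and τ_data = 20/43.3 = 0.461894, so τ_n = 0.542539.
Rearranging for μ₀: μ₀ = (μ_n·τ_n − τ_data·x̄)/τ₀ = (0.6973·0.542539 − 0.461894·1.5) / 0.080645 = -0.314529/0.080645 ≈ -3.9.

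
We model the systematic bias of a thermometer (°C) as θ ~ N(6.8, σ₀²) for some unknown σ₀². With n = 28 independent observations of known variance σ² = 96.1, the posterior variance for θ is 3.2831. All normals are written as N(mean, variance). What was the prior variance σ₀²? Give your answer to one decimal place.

Posterior precision equals prior precision plus data precision: 1/σ_n² = 1/σ₀² + n/σ².
So 1/σ₀² = 1/3.2831 − 28/96.1 = 0.304590 − 0.291363 = 0.013227.
Hence σ₀² = 1/0.013227 ≈ 75.6.

σ₀² = 75.6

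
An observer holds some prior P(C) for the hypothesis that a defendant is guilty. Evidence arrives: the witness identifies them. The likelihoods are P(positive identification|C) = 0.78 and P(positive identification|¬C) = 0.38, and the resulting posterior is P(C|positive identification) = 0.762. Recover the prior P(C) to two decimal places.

P(C) = 0.61

Bayes' rule in odds form gives O(C|E) = O(C)·[P(E|C)/P(E|¬C)], hence O(C) = O(C|E)/LR.
Posterior odds = 0.762/(1−0.762) = 3.2017. LR = 0.78/0.38 = 2.0526.
Prior odds = 3.2017/2.0526 = 1.5598, so P(C) = 1.5598/(1+1.5598) ≈ 0.61.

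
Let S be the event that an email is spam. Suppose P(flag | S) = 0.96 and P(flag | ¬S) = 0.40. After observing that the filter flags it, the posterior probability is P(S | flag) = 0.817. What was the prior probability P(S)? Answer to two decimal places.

Bayes' rule in odds form gives O(S|E) = O(S)·[P(E|S)/P(E|¬S)], hence O(S) = O(S|E)/LR.
Posterior odds = 0.817/(1−0.817) = 4.4645. LR = 0.96/0.40 = 2.4000.
Prior odds = 4.4645/2.4000 = 1.8602, so P(S) = 1.8602/(1+1.8602) ≈ 0.65.

P(S) = 0.65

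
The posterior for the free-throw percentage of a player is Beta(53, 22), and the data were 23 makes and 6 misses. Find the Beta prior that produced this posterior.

Beta is conjugate to the binomial likelihood: posterior = Beta(α+s, β+f).
Subtract the data counts: 53−23=30, 22−6=16.

Beta(30, 16)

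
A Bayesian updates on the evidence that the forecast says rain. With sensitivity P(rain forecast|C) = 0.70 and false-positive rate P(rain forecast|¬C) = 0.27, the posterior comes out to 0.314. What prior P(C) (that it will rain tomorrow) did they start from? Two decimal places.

In odds form, posterior odds = prior odds × likelihood ratio, so prior odds = posterior odds ÷ LR.
Posterior odds = 0.314/(1−0.314) = 0.4577. LR = 0.70/0.27 = 2.5926.
Prior odds = 0.4577/2.5926 = 0.1765, so P(C) = 0.1765/(1+0.1765) ≈ 0.15.

P(C) = 0.15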